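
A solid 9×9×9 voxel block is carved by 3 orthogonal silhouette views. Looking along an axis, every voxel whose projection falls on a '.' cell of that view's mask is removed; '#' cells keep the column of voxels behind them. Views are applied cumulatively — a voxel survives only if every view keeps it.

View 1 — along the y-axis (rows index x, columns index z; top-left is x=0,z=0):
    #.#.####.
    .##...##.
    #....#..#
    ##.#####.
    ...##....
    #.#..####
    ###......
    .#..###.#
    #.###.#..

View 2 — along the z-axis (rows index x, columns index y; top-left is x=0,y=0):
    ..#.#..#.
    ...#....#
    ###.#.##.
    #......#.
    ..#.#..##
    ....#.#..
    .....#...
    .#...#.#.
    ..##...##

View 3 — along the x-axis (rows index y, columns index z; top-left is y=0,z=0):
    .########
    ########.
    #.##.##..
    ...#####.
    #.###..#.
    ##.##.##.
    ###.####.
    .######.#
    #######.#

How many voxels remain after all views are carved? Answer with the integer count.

start: 9×9×9 = 729 voxels
V1 y: intersect with XZ mask (41 set) -- 369 left
V2 z: intersect with XY mask (27 set) -- 116 left
V3 x: intersect with YZ mask (59 set) -- 84 left

voxel count = 84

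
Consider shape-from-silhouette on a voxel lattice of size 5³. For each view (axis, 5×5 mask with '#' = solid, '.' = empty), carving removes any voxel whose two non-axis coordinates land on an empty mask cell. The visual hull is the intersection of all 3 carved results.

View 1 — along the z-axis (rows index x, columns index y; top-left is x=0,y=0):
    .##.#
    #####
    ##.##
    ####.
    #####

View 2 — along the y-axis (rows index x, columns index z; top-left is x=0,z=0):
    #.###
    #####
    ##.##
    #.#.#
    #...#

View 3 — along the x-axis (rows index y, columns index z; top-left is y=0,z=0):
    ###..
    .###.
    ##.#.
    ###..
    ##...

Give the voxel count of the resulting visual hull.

initial block: 5^3 = 125
  1. axis=2 (XY plane), |mask|=21  ⇒  voxels=105
  2. axis=1 (XZ plane), |mask|=18  ⇒  voxels=75
  3. axis=0 (YZ plane), |mask|=14  ⇒  voxels=37

voxel count = 37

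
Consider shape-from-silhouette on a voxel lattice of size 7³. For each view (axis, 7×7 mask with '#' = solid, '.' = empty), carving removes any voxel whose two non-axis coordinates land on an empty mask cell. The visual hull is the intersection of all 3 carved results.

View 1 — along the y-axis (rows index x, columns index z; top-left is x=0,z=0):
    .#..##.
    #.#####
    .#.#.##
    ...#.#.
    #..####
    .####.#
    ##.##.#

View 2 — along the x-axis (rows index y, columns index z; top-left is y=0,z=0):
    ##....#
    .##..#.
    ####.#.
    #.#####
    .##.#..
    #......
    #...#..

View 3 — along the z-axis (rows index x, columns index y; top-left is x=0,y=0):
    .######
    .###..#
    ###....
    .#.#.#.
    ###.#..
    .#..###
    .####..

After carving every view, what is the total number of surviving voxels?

start: 7×7×7 = 343 voxels
V1 y: intersect with XZ mask (30 set) -- 210 left
V2 x: intersect with YZ mask (23 set) -- 91 left
V3 z: intersect with XY mask (28 set) -- 56 left

remaining voxels: 56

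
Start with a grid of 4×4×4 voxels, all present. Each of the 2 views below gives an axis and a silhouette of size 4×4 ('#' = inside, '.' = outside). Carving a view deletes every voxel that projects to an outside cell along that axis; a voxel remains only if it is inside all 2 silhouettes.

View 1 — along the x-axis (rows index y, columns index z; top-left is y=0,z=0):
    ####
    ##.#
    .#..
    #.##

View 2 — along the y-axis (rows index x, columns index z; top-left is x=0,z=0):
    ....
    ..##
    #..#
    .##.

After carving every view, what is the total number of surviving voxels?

16 voxels

full grid |V| = 64
step 1: project along x, AND mask (11/16) → |grid| = 44
step 2: project along y, AND mask (6/16) → |grid| = 16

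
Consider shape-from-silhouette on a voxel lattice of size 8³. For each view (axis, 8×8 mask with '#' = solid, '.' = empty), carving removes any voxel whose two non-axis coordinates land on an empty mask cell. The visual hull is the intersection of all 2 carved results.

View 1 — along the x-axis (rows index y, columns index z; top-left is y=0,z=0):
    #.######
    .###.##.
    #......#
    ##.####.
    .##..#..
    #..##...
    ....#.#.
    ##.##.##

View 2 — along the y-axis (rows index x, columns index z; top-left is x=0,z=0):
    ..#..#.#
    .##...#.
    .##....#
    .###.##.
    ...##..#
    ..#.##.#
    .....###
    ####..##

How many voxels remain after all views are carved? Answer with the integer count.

full grid |V| = 512
[1] x-view keeps 34 columns → grid now 272
[2] y-view keeps 30 columns → grid now 118

118 voxels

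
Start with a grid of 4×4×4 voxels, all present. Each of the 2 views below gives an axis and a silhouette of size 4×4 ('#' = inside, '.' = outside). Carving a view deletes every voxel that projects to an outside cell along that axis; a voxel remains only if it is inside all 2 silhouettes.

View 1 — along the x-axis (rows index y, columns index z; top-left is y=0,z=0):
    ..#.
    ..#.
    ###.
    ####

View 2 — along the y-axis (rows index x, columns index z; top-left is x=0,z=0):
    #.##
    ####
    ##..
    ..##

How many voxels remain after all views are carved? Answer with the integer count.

full grid |V| = 64
carve view 1 (along x, YZ-mask fill 9/16): 36 voxels remain
carve view 2 (along y, XZ-mask fill 11/16): 25 voxels remain

|visual hull| = 25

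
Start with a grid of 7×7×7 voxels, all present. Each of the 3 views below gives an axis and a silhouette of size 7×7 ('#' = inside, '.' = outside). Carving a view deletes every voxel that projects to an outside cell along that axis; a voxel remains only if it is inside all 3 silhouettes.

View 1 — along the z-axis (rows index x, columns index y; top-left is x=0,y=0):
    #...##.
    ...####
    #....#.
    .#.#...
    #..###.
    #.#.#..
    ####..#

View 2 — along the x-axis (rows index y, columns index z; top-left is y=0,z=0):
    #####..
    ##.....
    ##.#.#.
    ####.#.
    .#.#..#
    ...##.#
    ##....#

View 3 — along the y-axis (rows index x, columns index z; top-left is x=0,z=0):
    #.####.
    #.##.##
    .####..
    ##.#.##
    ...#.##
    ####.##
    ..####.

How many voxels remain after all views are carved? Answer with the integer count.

initial block: 7^3 = 343
carve view 1 (along z, XY-mask fill 23/49): 161 voxels remain
carve view 2 (along x, YZ-mask fill 25/49): 87 voxels remain
carve view 3 (along y, XZ-mask fill 32/49): 55 voxels remain

|visual hull| = 55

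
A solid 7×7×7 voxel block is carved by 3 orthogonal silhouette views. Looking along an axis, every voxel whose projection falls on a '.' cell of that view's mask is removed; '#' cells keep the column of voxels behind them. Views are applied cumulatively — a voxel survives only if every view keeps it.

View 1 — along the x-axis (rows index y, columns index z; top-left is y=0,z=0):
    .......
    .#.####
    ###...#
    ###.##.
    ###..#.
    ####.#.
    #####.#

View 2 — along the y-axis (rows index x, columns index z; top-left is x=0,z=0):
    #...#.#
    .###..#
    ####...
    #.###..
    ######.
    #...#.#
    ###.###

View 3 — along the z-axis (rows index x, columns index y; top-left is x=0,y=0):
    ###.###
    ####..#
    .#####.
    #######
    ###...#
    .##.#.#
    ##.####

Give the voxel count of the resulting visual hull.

voxel count = 94

before carving: 343 voxels (7×7×7)
[1] x-view keeps 29 columns → grid now 203
[2] y-view keeps 30 columns → grid now 126
[3] z-view keeps 37 columns → grid now 94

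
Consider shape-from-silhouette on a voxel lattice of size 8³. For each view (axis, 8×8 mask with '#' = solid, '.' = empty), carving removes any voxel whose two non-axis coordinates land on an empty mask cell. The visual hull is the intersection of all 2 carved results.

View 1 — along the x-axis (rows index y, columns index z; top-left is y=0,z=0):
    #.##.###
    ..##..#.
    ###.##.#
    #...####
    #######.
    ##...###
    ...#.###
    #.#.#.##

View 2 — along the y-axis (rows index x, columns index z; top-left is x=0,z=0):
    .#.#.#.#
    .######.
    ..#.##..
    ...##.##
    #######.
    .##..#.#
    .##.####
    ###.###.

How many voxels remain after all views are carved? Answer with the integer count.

voxel count = 201

initial block: 8^3 = 512
[1] x-view keeps 41 columns → grid now 328
[2] y-view keeps 40 columns → grid now 201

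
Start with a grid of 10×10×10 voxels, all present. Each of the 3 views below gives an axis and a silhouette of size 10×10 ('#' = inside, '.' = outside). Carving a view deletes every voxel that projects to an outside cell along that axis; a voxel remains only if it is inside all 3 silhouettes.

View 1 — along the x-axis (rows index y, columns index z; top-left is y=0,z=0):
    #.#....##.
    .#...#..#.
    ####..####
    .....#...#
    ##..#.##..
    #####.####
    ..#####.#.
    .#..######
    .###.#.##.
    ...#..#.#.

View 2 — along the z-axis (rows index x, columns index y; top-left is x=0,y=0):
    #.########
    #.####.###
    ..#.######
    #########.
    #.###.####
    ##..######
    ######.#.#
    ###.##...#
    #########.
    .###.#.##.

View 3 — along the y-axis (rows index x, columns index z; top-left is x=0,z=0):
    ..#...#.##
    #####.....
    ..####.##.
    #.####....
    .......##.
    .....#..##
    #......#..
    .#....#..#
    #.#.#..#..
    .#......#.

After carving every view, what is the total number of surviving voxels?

before carving: 1000 voxels (10×10×10)
[1] x-view keeps 53 columns → grid now 530
[2] z-view keeps 78 columns → grid now 430
[3] y-view keeps 36 columns → grid now 163

voxel count = 163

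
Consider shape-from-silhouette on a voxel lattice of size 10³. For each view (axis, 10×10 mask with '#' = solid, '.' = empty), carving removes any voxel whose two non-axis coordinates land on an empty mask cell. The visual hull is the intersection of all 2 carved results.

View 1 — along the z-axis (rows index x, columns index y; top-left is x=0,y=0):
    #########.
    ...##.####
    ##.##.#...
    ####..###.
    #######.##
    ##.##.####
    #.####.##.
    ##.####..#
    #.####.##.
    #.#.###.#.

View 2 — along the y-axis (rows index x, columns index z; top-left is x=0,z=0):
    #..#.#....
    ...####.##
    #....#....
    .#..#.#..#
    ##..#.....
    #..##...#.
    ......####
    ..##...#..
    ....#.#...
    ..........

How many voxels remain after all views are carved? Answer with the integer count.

|visual hull| = 223

full grid |V| = 1000
[1] z-view keeps 71 columns → grid now 710
[2] y-view keeps 31 columns → grid now 223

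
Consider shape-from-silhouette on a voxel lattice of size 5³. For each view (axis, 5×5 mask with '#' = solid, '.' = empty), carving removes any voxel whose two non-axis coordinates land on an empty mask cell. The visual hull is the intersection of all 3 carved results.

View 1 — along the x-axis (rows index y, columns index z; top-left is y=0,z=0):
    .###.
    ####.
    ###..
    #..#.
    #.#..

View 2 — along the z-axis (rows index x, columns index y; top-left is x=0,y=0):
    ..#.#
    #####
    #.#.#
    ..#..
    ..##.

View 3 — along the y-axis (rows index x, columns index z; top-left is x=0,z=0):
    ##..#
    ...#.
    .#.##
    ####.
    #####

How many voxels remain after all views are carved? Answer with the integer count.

before carving: 125 voxels (5×5×5)
  1. axis=0 (YZ plane), |mask|=14  ⇒  voxels=70
  2. axis=2 (XY plane), |mask|=13  ⇒  voxels=35
  3. axis=1 (XZ plane), |mask|=16  ⇒  voxels=17

remaining voxels: 17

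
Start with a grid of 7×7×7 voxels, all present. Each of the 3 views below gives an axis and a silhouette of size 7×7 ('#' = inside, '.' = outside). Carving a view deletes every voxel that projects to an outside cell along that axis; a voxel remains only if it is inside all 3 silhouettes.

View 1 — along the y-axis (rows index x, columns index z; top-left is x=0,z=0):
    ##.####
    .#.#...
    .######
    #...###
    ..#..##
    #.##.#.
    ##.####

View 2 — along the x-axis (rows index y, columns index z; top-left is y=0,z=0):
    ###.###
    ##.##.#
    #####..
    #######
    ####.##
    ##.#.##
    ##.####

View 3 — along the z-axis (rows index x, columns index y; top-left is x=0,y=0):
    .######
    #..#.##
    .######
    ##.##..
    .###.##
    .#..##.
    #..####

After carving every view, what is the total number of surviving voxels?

voxel count = 125

before carving: 343 voxels (7×7×7)
carve view 1 (along y, XZ-mask fill 31/49): 217 voxels remain
carve view 2 (along x, YZ-mask fill 40/49): 178 voxels remain
carve view 3 (along z, XY-mask fill 33/49): 125 voxels remain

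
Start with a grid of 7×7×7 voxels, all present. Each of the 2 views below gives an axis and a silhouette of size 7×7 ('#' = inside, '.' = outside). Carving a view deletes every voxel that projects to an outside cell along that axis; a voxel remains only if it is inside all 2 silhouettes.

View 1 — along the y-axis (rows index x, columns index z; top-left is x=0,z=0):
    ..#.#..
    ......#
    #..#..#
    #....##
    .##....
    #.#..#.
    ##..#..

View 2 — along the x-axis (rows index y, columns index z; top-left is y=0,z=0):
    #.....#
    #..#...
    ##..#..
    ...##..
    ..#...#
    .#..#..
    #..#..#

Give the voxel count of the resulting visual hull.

before carving: 343 voxels (7×7×7)
carve view 1 (along y, XZ-mask fill 17/49): 119 voxels remain
carve view 2 (along x, YZ-mask fill 16/49): 41 voxels remain

voxel count = 41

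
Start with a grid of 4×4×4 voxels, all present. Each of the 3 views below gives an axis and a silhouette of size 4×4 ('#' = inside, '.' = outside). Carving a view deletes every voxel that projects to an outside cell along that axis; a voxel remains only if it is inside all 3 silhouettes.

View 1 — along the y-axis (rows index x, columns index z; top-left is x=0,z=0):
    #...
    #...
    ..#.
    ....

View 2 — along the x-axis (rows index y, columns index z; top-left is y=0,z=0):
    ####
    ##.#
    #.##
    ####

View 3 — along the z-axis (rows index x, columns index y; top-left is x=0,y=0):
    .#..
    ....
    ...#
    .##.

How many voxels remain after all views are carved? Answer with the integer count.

before carving: 64 voxels (4×4×4)
step 1: project along y, AND mask (3/16) → |grid| = 12
step 2: project along x, AND mask (14/16) → |grid| = 11
step 3: project along z, AND mask (4/16) → |grid| = 2

2 voxels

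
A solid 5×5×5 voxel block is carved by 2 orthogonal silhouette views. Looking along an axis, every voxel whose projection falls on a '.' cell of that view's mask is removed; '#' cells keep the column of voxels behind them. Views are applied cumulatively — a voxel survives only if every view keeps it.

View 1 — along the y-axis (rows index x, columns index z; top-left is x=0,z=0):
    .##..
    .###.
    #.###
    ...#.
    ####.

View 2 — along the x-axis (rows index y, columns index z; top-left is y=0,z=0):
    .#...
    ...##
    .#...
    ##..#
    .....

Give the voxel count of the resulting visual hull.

initial block: 5^3 = 125
carve view 1 (along y, XZ-mask fill 14/25): 70 voxels remain
carve view 2 (along x, YZ-mask fill 7/25): 17 voxels remain

17 voxels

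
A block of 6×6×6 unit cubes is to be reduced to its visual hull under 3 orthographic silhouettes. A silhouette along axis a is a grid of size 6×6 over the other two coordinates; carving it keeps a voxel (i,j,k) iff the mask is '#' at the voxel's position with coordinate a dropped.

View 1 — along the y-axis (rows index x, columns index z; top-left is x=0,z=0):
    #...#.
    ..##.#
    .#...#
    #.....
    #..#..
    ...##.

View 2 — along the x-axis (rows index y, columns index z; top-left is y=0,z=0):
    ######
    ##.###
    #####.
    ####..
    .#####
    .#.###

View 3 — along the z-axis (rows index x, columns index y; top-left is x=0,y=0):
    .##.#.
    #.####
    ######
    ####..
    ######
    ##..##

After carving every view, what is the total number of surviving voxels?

start: 6×6×6 = 216 voxels
after view 1 [y-axis, 12 of 36 cells solid] → remaining = 72
after view 2 [x-axis, 29 of 36 cells solid] → remaining = 58
after view 3 [z-axis, 28 of 36 cells solid] → remaining = 49

remaining voxels: 49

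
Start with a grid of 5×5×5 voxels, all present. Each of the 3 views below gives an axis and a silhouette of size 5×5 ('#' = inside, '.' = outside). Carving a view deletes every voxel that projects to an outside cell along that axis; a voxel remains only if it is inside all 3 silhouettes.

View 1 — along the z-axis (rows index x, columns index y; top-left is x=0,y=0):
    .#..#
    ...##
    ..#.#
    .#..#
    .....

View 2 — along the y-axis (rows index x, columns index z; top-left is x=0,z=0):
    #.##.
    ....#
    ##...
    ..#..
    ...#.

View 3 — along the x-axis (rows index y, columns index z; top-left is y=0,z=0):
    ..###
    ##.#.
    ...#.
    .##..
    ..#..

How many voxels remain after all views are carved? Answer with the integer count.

remaining voxels: 4

before carving: 125 voxels (5×5×5)
V1 z: intersect with XY mask (8 set) -- 40 left
V2 y: intersect with XZ mask (8 set) -- 14 left
V3 x: intersect with YZ mask (10 set) -- 4 left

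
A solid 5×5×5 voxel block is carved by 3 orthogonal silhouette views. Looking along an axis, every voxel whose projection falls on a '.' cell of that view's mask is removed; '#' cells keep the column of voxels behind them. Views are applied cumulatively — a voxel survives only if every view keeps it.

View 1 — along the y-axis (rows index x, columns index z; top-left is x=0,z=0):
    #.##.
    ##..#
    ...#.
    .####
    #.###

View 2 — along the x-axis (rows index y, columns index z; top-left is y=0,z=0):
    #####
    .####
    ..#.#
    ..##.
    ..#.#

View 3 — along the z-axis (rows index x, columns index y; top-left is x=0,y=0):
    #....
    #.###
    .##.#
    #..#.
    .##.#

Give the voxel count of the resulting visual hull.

voxel count = 22

initial block: 5^3 = 125
carve view 1 (along y, XZ-mask fill 15/25): 75 voxels remain
carve view 2 (along x, YZ-mask fill 15/25): 46 voxels remain
carve view 3 (along z, XY-mask fill 13/25): 22 voxels remain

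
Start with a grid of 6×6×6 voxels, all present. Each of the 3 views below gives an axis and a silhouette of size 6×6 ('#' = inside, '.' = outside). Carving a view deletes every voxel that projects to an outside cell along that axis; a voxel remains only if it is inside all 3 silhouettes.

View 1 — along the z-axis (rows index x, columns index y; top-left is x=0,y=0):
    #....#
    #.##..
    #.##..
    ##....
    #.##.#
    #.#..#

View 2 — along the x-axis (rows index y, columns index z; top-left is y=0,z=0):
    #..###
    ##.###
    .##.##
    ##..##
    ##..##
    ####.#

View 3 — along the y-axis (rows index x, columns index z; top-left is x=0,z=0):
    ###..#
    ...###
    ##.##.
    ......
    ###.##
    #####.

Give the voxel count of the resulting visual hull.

before carving: 216 voxels (6×6×6)
[1] z-view keeps 17 columns → grid now 102
[2] x-view keeps 26 columns → grid now 72
[3] y-view keeps 21 columns → grid now 46

voxel count = 46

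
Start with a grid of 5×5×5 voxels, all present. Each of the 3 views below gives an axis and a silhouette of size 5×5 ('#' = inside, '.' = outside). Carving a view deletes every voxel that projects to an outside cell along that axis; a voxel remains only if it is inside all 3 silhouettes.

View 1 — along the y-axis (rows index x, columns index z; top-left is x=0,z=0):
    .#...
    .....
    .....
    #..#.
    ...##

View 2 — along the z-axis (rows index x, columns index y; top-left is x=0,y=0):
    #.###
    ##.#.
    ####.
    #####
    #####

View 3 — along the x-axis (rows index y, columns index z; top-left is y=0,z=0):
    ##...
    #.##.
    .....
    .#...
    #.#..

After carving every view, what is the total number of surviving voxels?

before carving: 125 voxels (5×5×5)
[1] y-view keeps 5 columns → grid now 25
[2] z-view keeps 21 columns → grid now 24
[3] x-view keeps 8 columns → grid now 7

voxel count = 7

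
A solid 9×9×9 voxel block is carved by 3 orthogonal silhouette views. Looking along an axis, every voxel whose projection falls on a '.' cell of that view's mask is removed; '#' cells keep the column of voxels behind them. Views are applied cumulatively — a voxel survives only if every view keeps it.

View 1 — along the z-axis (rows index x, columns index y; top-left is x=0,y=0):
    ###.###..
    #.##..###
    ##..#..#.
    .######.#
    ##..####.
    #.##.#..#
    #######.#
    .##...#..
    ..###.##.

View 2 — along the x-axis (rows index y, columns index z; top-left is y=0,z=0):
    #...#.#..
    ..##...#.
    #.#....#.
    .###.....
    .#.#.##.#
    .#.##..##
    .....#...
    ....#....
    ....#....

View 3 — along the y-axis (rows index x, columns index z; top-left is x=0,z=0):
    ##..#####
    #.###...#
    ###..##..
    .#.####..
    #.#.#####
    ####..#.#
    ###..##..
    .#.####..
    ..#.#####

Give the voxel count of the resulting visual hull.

remaining voxels: 86

full grid |V| = 729
  1. axis=2 (XY plane), |mask|=50  ⇒  voxels=450
  2. axis=0 (YZ plane), |mask|=25  ⇒  voxels=142
  3. axis=1 (XZ plane), |mask|=51  ⇒  voxels=86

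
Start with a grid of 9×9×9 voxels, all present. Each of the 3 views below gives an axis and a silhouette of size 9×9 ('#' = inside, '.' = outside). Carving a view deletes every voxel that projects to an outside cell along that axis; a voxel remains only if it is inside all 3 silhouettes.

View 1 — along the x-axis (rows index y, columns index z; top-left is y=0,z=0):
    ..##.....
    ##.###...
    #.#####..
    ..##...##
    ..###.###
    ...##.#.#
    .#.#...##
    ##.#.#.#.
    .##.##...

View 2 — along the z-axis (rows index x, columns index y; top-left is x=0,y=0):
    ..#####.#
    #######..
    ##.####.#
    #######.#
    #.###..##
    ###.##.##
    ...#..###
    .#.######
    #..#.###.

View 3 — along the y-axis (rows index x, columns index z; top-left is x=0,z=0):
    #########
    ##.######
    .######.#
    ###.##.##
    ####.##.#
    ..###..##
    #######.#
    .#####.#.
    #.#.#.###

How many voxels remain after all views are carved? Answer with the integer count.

remaining voxels: 194

full grid |V| = 729
V1 x: intersect with YZ mask (40 set) -- 360 left
V2 z: intersect with XY mask (57 set) -- 250 left
V3 y: intersect with XZ mask (63 set) -- 194 left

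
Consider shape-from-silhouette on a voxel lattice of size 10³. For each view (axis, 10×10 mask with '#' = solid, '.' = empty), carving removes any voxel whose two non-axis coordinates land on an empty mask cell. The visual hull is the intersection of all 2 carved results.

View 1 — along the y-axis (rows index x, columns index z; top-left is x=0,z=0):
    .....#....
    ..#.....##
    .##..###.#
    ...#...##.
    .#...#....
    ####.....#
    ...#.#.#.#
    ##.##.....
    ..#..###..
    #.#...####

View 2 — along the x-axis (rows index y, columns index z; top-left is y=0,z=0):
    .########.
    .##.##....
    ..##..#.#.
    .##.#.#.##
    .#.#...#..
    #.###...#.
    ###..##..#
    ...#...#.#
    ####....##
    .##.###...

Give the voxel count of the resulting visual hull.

start: 10×10×10 = 1000 voxels
  1. axis=1 (XZ plane), |mask|=38  ⇒  voxels=380
  2. axis=0 (YZ plane), |mask|=50  ⇒  voxels=191

|visual hull| = 191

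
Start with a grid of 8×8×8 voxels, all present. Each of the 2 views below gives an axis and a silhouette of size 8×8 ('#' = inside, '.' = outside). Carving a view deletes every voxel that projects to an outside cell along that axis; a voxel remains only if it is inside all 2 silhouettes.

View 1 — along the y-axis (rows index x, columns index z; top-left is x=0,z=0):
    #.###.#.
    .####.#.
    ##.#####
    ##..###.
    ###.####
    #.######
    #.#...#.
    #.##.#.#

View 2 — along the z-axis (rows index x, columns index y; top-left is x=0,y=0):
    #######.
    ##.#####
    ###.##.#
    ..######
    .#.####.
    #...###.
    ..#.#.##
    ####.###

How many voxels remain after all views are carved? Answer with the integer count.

full grid |V| = 512
carve view 1 (along y, XZ-mask fill 44/64): 352 voxels remain
carve view 2 (along z, XY-mask fill 46/64): 252 voxels remain

|visual hull| = 252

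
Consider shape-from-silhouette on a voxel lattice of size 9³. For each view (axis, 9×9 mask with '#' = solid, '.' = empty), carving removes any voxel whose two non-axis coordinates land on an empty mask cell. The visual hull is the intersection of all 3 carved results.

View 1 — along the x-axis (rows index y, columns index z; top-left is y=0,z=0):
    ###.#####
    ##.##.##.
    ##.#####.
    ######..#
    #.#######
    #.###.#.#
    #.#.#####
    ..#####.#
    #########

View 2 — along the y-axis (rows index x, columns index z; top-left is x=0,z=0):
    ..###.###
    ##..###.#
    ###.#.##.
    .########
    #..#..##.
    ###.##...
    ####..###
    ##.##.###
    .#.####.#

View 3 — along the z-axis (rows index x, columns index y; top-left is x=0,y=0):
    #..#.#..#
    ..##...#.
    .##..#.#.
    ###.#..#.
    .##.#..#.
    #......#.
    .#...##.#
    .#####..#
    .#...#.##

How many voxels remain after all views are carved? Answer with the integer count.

voxel count = 180

initial block: 9^3 = 729
  1. axis=0 (YZ plane), |mask|=64  ⇒  voxels=576
  2. axis=1 (XZ plane), |mask|=55  ⇒  voxels=393
  3. axis=2 (XY plane), |mask|=36  ⇒  voxels=180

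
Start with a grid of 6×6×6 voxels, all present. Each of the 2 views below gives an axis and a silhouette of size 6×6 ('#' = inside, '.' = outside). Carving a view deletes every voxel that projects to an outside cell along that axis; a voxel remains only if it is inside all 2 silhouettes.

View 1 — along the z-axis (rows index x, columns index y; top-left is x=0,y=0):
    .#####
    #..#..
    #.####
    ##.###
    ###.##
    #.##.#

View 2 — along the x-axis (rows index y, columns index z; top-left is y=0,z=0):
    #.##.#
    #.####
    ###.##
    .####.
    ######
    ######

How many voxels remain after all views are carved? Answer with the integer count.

start: 6×6×6 = 216 voxels
step 1: project along z, AND mask (26/36) → |grid| = 156
step 2: project along x, AND mask (30/36) → |grid| = 129

remaining voxels: 129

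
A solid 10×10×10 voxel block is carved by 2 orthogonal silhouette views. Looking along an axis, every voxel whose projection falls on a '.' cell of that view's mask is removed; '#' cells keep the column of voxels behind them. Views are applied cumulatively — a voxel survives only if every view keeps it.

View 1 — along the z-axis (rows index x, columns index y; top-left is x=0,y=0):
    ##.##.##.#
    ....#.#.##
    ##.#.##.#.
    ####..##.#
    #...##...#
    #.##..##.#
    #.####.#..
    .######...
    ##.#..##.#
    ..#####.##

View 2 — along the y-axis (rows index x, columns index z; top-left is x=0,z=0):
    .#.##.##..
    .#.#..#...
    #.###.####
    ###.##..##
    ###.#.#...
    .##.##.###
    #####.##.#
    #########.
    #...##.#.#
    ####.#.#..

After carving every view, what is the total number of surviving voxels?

380 voxels

start: 10×10×10 = 1000 voxels
  1. axis=2 (XY plane), |mask|=59  ⇒  voxels=590
  2. axis=1 (XZ plane), |mask|=63  ⇒  voxels=380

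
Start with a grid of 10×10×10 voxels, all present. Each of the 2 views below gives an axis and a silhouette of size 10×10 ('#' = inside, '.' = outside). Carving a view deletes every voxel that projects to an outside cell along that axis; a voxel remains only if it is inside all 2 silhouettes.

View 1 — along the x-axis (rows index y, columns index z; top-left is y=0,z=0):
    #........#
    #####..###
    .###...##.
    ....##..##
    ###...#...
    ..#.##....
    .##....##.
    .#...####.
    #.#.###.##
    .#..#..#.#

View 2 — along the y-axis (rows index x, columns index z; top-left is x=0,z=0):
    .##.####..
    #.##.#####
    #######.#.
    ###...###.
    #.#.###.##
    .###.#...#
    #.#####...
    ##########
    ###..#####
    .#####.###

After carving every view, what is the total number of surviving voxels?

before carving: 1000 voxels (10×10×10)
after view 1 [x-axis, 46 of 100 cells solid] → remaining = 460
after view 2 [y-axis, 72 of 100 cells solid] → remaining = 334

334 voxels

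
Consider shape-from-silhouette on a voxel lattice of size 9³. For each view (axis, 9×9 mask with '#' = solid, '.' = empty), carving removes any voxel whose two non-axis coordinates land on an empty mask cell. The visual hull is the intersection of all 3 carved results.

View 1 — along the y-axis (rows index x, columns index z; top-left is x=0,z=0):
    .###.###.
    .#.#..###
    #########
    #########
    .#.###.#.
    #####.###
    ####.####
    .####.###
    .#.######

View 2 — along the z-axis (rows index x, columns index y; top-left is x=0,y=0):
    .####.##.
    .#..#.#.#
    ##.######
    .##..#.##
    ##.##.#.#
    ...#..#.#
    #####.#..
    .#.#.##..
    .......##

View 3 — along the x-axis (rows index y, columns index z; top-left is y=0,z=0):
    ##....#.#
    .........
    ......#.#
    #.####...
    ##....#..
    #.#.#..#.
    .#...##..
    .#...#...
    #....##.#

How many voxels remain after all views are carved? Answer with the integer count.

initial block: 9^3 = 729
[1] y-view keeps 64 columns → grid now 576
[2] z-view keeps 44 columns → grid now 317
[3] x-view keeps 27 columns → grid now 100

voxel count = 100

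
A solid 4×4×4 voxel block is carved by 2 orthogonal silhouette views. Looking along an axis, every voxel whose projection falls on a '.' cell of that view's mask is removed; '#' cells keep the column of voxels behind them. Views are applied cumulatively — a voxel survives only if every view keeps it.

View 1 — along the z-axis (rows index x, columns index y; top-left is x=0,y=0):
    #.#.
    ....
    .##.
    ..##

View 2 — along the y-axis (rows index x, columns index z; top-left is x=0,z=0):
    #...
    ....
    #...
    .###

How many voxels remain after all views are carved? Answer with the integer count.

voxel count = 10

initial block: 4^3 = 64
after view 1 [z-axis, 6 of 16 cells solid] → remaining = 24
after view 2 [y-axis, 5 of 16 cells solid] → remaining = 10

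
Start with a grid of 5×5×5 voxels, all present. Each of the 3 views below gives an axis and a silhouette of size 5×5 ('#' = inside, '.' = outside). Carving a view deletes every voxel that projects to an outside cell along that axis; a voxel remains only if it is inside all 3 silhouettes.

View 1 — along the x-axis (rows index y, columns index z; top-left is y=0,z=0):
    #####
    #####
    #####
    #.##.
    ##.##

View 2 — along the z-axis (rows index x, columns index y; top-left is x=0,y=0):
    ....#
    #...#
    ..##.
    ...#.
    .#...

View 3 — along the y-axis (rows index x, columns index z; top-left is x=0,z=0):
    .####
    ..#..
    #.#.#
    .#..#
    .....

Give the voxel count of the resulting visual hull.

remaining voxels: 9

before carving: 125 voxels (5×5×5)
V1 x: intersect with YZ mask (22 set) -- 110 left
V2 z: intersect with XY mask (7 set) -- 29 left
V3 y: intersect with XZ mask (10 set) -- 9 left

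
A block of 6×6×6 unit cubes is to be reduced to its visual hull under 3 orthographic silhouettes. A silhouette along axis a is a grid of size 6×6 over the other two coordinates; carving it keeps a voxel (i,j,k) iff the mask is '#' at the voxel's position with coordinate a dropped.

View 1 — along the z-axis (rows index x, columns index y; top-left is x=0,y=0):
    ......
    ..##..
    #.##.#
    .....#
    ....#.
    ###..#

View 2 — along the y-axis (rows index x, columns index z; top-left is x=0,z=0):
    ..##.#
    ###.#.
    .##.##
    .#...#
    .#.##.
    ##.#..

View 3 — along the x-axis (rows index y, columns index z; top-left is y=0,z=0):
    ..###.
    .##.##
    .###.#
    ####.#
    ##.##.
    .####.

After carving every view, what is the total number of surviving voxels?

remaining voxels: 26

before carving: 216 voxels (6×6×6)
step 1: project along z, AND mask (12/36) → |grid| = 72
step 2: project along y, AND mask (19/36) → |grid| = 41
step 3: project along x, AND mask (24/36) → |grid| = 26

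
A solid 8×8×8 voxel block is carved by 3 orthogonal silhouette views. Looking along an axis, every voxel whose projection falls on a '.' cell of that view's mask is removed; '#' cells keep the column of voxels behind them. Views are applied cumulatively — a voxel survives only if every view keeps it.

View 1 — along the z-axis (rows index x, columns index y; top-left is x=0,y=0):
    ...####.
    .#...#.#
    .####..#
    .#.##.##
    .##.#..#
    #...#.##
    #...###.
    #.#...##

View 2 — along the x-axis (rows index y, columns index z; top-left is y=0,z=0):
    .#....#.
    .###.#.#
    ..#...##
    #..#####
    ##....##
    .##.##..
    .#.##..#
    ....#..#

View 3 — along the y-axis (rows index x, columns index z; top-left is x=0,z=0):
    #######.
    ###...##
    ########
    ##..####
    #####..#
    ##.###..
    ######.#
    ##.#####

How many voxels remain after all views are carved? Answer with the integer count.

remaining voxels: 98

initial block: 8^3 = 512
after view 1 [z-axis, 33 of 64 cells solid] → remaining = 264
after view 2 [x-axis, 30 of 64 cells solid] → remaining = 121
after view 3 [y-axis, 51 of 64 cells solid] → remaining = 98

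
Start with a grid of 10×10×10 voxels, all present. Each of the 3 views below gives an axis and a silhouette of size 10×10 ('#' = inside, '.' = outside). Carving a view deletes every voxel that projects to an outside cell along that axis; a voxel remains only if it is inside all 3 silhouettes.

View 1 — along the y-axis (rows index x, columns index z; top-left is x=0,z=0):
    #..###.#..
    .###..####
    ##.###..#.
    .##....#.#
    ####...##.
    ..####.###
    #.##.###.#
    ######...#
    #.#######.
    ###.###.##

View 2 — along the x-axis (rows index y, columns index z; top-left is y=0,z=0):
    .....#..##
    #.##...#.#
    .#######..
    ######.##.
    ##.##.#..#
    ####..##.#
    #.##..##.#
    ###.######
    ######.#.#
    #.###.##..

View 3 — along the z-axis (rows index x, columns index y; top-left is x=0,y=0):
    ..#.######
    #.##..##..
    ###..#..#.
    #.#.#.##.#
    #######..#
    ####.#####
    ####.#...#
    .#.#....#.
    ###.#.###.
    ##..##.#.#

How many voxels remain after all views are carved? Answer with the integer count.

|visual hull| = 260

before carving: 1000 voxels (10×10×10)
V1 y: intersect with XZ mask (65 set) -- 650 left
V2 x: intersect with YZ mask (65 set) -- 431 left
V3 z: intersect with XY mask (62 set) -- 260 left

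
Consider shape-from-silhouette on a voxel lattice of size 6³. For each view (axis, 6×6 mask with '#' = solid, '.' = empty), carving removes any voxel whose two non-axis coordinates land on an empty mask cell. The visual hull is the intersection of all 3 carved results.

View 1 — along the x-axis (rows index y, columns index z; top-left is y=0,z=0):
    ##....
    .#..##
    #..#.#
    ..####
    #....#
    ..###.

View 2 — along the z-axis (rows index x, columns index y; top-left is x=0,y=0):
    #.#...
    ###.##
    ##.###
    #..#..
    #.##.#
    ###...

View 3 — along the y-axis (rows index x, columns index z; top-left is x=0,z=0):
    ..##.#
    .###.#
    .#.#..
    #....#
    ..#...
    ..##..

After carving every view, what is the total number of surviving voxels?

voxel count = 19

initial block: 6^3 = 216
  1. axis=0 (YZ plane), |mask|=17  ⇒  voxels=102
  2. axis=2 (XY plane), |mask|=21  ⇒  voxels=58
  3. axis=1 (XZ plane), |mask|=14  ⇒  voxels=19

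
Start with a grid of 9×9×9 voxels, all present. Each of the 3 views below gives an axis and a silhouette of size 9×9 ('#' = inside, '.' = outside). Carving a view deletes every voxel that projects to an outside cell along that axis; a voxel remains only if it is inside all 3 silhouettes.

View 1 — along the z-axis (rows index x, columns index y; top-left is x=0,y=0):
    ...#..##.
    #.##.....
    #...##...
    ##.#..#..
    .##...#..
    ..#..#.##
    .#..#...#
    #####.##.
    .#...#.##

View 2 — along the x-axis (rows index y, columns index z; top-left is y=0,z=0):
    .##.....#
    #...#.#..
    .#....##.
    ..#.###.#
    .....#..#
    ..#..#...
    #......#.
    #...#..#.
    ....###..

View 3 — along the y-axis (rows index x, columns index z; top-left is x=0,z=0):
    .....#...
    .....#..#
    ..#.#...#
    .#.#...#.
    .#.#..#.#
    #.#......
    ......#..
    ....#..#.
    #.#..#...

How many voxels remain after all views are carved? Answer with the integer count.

start: 9×9×9 = 729 voxels
after view 1 [z-axis, 34 of 81 cells solid] → remaining = 306
after view 2 [x-axis, 26 of 81 cells solid] → remaining = 100
after view 3 [y-axis, 21 of 81 cells solid] → remaining = 28

remaining voxels: 28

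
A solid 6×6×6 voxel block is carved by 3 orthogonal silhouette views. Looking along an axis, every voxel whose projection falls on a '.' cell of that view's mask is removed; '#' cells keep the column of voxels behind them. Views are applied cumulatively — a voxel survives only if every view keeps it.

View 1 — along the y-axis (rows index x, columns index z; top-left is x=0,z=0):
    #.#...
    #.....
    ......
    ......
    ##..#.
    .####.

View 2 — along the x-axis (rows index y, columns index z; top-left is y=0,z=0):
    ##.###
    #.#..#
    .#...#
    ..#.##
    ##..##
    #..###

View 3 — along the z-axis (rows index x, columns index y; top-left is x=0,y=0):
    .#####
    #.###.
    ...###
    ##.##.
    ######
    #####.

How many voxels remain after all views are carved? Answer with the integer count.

full grid |V| = 216
  1. axis=1 (XZ plane), |mask|=10  ⇒  voxels=60
  2. axis=0 (YZ plane), |mask|=21  ⇒  voxels=32
  3. axis=2 (XY plane), |mask|=27  ⇒  voxels=27

27 voxels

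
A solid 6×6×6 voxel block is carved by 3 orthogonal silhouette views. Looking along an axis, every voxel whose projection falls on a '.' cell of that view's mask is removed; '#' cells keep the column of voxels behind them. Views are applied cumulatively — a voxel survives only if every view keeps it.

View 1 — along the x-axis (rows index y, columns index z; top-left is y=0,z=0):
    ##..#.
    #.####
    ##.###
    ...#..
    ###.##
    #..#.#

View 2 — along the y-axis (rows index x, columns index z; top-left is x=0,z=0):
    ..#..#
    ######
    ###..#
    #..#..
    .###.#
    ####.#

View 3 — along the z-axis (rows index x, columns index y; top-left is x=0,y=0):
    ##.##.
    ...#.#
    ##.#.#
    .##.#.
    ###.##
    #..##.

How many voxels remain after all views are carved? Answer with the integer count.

39 voxels

start: 6×6×6 = 216 voxels
  1. axis=0 (YZ plane), |mask|=22  ⇒  voxels=132
  2. axis=1 (XZ plane), |mask|=23  ⇒  voxels=82
  3. axis=2 (XY plane), |mask|=21  ⇒  voxels=39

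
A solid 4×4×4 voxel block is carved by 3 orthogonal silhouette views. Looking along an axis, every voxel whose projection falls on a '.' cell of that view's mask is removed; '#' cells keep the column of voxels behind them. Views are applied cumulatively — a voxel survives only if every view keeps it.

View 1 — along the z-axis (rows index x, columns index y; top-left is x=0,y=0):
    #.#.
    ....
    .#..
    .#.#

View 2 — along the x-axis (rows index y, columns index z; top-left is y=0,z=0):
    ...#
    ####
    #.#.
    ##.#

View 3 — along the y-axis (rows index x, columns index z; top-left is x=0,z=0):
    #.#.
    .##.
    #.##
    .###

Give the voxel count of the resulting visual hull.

initial block: 4^3 = 64
V1 z: intersect with XY mask (5 set) -- 20 left
V2 x: intersect with YZ mask (10 set) -- 14 left
V3 y: intersect with XZ mask (10 set) -- 10 left

10 voxels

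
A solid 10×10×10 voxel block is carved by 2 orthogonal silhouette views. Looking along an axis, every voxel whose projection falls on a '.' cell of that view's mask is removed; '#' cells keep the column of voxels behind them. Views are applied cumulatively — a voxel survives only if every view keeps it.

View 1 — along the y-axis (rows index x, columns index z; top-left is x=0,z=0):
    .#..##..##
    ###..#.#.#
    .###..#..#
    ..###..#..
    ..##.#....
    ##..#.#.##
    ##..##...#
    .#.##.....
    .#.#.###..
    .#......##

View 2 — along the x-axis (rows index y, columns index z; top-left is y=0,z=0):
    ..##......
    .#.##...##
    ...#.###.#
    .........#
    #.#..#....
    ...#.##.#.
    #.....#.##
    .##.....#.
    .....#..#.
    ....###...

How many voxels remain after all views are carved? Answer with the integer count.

initial block: 10^3 = 1000
after view 1 [y-axis, 45 of 100 cells solid] → remaining = 450
after view 2 [x-axis, 32 of 100 cells solid] → remaining = 143

143 voxels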